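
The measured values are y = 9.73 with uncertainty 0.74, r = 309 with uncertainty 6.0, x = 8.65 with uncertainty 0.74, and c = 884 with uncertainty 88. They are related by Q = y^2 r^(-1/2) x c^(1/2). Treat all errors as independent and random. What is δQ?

252

Relative error in a monomial: (δQ/Q)² = Σ (nᵢ · δxᵢ/xᵢ)².
  (2·δy/y)² = (2×0.0761)² = 0.0231;  (−½·δr/r)² = (-0.5×0.0194)² = 9.43e-05;  (1·δx/x)² = (1×0.0855)² = 0.00732;  (½·δc/c)² = (0.5×0.0995)² = 0.00248
δQ/Q = √(0.0330) = 0.182
Q = 1390, so δQ = 0.182 × 1390 = 252.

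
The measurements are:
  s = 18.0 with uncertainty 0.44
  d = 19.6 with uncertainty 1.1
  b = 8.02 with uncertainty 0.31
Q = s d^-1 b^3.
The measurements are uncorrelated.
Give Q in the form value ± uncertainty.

Q is a product of powers, so relative uncertainties combine in quadrature:
  (1·δs/s)² = (1×0.0244)² = 0.000598;  (-1·δd/d)² = (-1×0.0561)² = 0.00315;  (3·δb/b)² = (3×0.0387)² = 0.0134
δQ/Q = √(0.0172) = 0.131
Q = 474, so δQ = 0.131 × 474 = 62.1.

474 ± 62.1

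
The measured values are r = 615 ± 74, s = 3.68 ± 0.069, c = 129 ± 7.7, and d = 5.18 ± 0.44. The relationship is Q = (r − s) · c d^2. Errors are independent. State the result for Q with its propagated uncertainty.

Let u = r − s = 611. δu = √(δr² + δs²) = √(5480 + 0.00476) = 74.0, so δu/u = 0.121.
Q is then a monomial in u, c, d:
δQ/Q = √((δu/u)² + (1·δc/c)² + (2·δd/d)²) = √(0.0147 + 0.00356 + 0.0289) = 0.217
Q = 2.12e+06, so δQ = 0.217 × 2.12e+06 = 4.59e+05.

(2.12 ± 0.459) × 10^6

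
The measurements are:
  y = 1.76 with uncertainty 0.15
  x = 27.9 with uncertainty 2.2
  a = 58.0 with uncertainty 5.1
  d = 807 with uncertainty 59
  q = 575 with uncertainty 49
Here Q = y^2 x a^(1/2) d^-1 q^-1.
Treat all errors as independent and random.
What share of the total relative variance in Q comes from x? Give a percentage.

12.5%

(δQ/Q)² = (2·δy/y)² + (1·δx/x)² + (½·δa/a)² + (-1·δd/d)² + (-1·δq/q)²
  y term: (2×0.0852)² = 0.0291
  x term: (1×0.0789)² = 0.00622
  a term: (0.5×0.0879)² = 0.00193
  d term: (-1×0.0731)² = 0.00535
  q term: (-1×0.0852)² = 0.00726
Total = 0.0498. Share from x = 0.00622/0.0498 = 0.125.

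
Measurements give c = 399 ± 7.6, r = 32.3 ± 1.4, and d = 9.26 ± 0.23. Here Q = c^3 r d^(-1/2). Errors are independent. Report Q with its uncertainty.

(6.74 ± 0.491) × 10^8

Products/powers → add relative errors in quadrature, weighted by exponent:
  (3·δc/c)² = (3×0.0190)² = 0.00327;  (1·δr/r)² = (1×0.0433)² = 0.00188;  (−½·δd/d)² = (-0.5×0.0248)² = 0.000154
δQ/Q = √(0.00530) = 0.0728
Q = 6.74e+08, so δQ = 0.0728 × 6.74e+08 = 4.91e+07.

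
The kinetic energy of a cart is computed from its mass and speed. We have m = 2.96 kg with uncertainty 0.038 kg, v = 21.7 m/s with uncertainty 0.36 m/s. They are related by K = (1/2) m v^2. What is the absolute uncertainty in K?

24.8 J

K is a product of powers, so relative uncertainties combine in quadrature:
  (1·δm/m)² = (1×0.0128)² = 0.000165;  (2·δv/v)² = (2×0.0166)² = 0.00110
δK/K = √(0.00127) = 0.0356
K = 697 J, so δK = 0.0356 × 697 = 24.8 J.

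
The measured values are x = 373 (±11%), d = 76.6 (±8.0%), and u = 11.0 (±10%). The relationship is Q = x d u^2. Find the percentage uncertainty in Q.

Q is a product of powers, so relative uncertainties combine in quadrature:
  (1·δx/x)² = (1×0.110)² = 0.0121;  (1·δd/d)² = (1×0.0800)² = 0.00640;  (2·δu/u)² = (2×0.100)² = 0.0400
δQ/Q = √(0.0585) = 0.242

24.2%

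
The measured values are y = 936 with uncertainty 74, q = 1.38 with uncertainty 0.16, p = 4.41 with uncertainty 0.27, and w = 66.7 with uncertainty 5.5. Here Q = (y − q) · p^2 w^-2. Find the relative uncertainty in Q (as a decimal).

0.220

Let u = y − q = 935. δu = √(δy² + δq²) = √(5480 + 0.0256) = 74.0, so δu/u = 0.0792.
Q is then a monomial in u, p, w:
δQ/Q = √((δu/u)² + (2·δp/p)² + (-2·δw/w)²) = √(0.00627 + 0.0150 + 0.0272) = 0.220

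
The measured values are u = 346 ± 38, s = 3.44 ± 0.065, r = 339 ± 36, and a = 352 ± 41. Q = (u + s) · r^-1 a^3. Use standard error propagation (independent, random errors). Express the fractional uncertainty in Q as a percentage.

38.1%

Let w = u + s = 349. δw = √(δu² + δs²) = √(1440 + 0.00423) = 38.0, so δw/w = 0.109.
Q is then a monomial in w, r, a:
δQ/Q = √((δw/w)² + (-1·δr/r)² + (3·δa/a)²) = √(0.0118 + 0.0113 + 0.122) = 0.381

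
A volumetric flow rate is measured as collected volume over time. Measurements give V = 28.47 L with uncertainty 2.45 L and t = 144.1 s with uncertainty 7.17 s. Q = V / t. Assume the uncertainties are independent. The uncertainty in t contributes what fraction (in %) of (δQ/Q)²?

(δQ/Q)² = (1·δV/V)² + (-1·δt/t)²
  V term: (1×0.0861)² = 0.00741
  t term: (-1×0.0498)² = 0.00248
Total = 0.00988. Share from t = 0.00248/0.00988 = 0.251.

25.1%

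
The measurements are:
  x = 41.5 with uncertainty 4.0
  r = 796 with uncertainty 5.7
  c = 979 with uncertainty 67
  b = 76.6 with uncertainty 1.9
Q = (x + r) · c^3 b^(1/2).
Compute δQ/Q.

Let u = x + r = 838. δu = √(δx² + δr²) = √(16.0 + 32.5) = 6.96, so δu/u = 0.00831.
Q is then a monomial in u, c, b:
δQ/Q = √((δu/u)² + (3·δc/c)² + (½·δb/b)²) = √(6.91e-05 + 0.0422 + 0.000154) = 0.206

0.206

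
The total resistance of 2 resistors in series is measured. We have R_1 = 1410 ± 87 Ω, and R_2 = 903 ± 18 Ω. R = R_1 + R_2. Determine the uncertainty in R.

Each term contributes (cᵢ δxᵢ)² to (δR)²:
  (δR_1)² = 7570;  (δR_2)² = 324
δR = √(7890) = 88.8 Ω

88.8 Ω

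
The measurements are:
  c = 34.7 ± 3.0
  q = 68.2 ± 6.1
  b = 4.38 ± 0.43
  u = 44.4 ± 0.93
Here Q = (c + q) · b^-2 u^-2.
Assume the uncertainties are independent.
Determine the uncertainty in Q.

Let w = c + q = 103. δw = √(δc² + δq²) = √(9.00 + 37.2) = 6.80, so δw/w = 0.0661.
Q is then a monomial in w, b, u:
δQ/Q = √((δw/w)² + (-2·δb/b)² + (-2·δu/u)²) = √(0.00436 + 0.0386 + 0.00175) = 0.211
Q = 0.00272, so δQ = 0.211 × 0.00272 = 0.000575.

0.000575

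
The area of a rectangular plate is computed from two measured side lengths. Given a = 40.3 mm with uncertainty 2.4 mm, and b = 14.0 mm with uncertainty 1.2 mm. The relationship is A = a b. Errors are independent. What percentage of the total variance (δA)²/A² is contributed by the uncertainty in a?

(δA/A)² = (1·δa/a)² + (1·δb/b)²
  a term: (1×0.0596)² = 0.00355
  b term: (1×0.0857)² = 0.00735
Total = 0.0109. Share from a = 0.00355/0.0109 = 0.326.

32.6%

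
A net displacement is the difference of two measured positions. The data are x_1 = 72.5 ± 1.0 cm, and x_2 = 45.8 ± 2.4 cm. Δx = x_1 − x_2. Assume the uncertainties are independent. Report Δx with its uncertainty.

26.7 ± 2.60 cm

Absolute uncertainties add in quadrature for a linear combination:
  (δx_1)² = 1.00;  (δx_2)² = 5.76
δΔx = √(6.76) = 2.60 cm
Δx = 26.7 cm.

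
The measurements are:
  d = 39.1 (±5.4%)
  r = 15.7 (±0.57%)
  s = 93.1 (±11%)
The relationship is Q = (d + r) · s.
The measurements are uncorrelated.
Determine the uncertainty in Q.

Let u = d + r = 54.8. δu = √(δd² + δr²) = √(4.46 + 0.00801) = 2.11, so δu/u = 0.0386.
Q is then a monomial in u, s:
δQ/Q = √((δu/u)² + (1·δs/s)²) = √(0.00149 + 0.0121) = 0.117
Q = 5100, so δQ = 0.117 × 5100 = 595.

595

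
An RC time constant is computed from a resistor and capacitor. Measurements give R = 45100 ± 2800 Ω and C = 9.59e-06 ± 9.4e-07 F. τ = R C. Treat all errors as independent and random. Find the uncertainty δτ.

Since τ is a product/quotient, work with relative uncertainties:
  (1·δR/R)² = (1×0.0621)² = 0.00385;  (1·δC/C)² = (1×0.0980)² = 0.00961
δτ/τ = √(0.0135) = 0.116
τ = 0.433 s, so δτ = 0.116 × 0.433 = 0.0502 s.

0.0502 s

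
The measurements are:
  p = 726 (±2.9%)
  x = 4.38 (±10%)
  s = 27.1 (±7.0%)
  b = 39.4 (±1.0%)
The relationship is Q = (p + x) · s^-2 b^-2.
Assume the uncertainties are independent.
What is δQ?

Let u = p + x = 730. δu = √(δp² + δx²) = √(443 + 0.192) = 21.1, so δu/u = 0.0288.
Q is then a monomial in u, s, b:
δQ/Q = √((δu/u)² + (-2·δs/s)² + (-2·δb/b)²) = √(0.000831 + 0.0196 + 0.000400) = 0.144
Q = 0.000641, so δQ = 0.144 × 0.000641 = 9.25e-05.

9.25e-05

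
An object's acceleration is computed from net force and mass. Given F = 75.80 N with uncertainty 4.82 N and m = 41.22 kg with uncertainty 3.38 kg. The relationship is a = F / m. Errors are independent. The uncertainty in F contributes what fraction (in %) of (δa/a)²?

(δa/a)² = (1·δF/F)² + (-1·δm/m)²
  F term: (1×0.0636)² = 0.00404
  m term: (-1×0.0820)² = 0.00672
Total = 0.0108. Share from F = 0.00404/0.0108 = 0.376.

37.6%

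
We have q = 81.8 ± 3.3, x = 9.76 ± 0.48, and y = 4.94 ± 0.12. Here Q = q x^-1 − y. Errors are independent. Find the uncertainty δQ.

Let p = q·x^-1 = 8.38. δp/p = √((1·δq/q)² + (-1·δx/x)²) = √(0.00163 + 0.00242) = 0.0636, so δp = 0.533.
Q = p − y: δQ = √(δp² + δy²) = √(0.284 + 0.0144) = 0.546

0.546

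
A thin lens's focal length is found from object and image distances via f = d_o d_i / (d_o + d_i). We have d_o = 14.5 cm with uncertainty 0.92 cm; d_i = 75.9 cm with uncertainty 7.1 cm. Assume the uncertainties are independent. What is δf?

∂f/∂d_o = (d_i/(d_o+d_i))² = 0.705;  ∂f/∂d_i = (d_o/(d_o+d_i))² = 0.0257
δf = √((∂f/∂d_o · δd_o)² + (∂f/∂d_i · δd_i)²) = √(0.421 + 0.0334) = 0.674 cm

0.674 cm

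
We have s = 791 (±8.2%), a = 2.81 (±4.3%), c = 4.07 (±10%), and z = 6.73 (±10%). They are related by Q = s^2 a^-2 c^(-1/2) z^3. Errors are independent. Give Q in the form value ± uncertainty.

Relative error in a monomial: (δQ/Q)² = Σ (nᵢ · δxᵢ/xᵢ)².
  (2·δs/s)² = (2×0.0820)² = 0.0269;  (-2·δa/a)² = (-2×0.0430)² = 0.00740;  (−½·δc/c)² = (-0.5×0.100)² = 0.00250;  (3·δz/z)² = (3×0.100)² = 0.0900
δQ/Q = √(0.127) = 0.356
Q = 1.2e+07, so δQ = 0.356 × 1.2e+07 = 4.26e+06.

(1.20 ± 0.426) × 10^7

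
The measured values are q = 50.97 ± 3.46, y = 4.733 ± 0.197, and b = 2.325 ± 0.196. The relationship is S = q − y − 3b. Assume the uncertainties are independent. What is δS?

Each term contributes (cᵢ δxᵢ)² to (δS)²:
  (δq)² = 12.0;  (δy)² = 0.0388;  (3·δb)² = 0.346
δS = √(12.4) = 3.52

3.52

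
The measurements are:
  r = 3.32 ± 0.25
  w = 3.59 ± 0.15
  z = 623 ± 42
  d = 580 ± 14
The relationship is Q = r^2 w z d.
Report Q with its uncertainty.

(1.43 ± 0.246) × 10^7

Each factor contributes (exponent × relative error)² to (δQ/Q)²:
  (2·δr/r)² = (2×0.0753)² = 0.0227;  (1·δw/w)² = (1×0.0418)² = 0.00175;  (1·δz/z)² = (1×0.0674)² = 0.00454;  (1·δd/d)² = (1×0.0241)² = 0.000583
δQ/Q = √(0.0296) = 0.172
Q = 1.43e+07, so δQ = 0.172 × 1.43e+07 = 2.46e+06.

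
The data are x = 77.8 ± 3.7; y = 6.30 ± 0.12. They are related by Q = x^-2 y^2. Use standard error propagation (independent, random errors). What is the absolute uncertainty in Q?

0.000672

Each factor contributes (exponent × relative error)² to (δQ/Q)²:
  (-2·δx/x)² = (-2×0.0476)² = 0.00905;  (2·δy/y)² = (2×0.0190)² = 0.00145
δQ/Q = √(0.0105) = 0.102
Q = 0.00656, so δQ = 0.102 × 0.00656 = 0.000672.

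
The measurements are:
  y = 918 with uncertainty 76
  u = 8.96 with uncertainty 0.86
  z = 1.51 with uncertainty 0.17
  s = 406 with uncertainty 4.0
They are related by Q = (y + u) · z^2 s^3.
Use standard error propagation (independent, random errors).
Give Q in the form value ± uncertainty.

Let w = y + u = 927. δw = √(δy² + δu²) = √(5780 + 0.740) = 76.0, so δw/w = 0.0820.
Q is then a monomial in w, z, s:
δQ/Q = √((δw/w)² + (2·δz/z)² + (3·δs/s)²) = √(0.00672 + 0.0507 + 0.000874) = 0.241
Q = 1.41e+11, so δQ = 0.241 × 1.41e+11 = 3.42e+10.

(1.41 ± 0.342) × 10^11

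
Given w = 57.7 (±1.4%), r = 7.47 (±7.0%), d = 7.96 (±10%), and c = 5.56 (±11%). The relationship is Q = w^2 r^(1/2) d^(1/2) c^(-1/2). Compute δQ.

Since Q is a product/quotient, work with relative uncertainties:
  (2·δw/w)² = (2×0.0140)² = 0.000784;  (½·δr/r)² = (0.5×0.0700)² = 0.00123;  (½·δd/d)² = (0.5×0.100)² = 0.00250;  (−½·δc/c)² = (-0.5×0.110)² = 0.00302
δQ/Q = √(0.00753) = 0.0868
Q = 10900, so δQ = 0.0868 × 10900 = 945.

945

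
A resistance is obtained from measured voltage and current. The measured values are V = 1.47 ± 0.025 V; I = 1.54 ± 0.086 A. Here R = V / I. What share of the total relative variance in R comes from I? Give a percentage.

91.5%

(δR/R)² = (1·δV/V)² + (-1·δI/I)²
  V term: (1×0.0170)² = 0.000289
  I term: (-1×0.0558)² = 0.00312
Total = 0.00341. Share from I = 0.00312/0.00341 = 0.915.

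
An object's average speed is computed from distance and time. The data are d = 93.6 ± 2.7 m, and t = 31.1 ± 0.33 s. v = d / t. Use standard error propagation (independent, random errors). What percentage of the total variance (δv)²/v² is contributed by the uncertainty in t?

11.9%

(δv/v)² = (1·δd/d)² + (-1·δt/t)²
  d term: (1×0.0288)² = 0.000832
  t term: (-1×0.0106)² = 0.000113
Total = 0.000945. Share from t = 0.000113/0.000945 = 0.119.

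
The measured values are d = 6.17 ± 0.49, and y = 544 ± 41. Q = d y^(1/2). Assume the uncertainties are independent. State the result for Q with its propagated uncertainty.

Since Q is a product/quotient, work with relative uncertainties:
  (1·δd/d)² = (1×0.0794)² = 0.00631;  (½·δy/y)² = (0.5×0.0754)² = 0.00142
δQ/Q = √(0.00773) = 0.0879
Q = 144, so δQ = 0.0879 × 144 = 12.7.

144 ± 12.7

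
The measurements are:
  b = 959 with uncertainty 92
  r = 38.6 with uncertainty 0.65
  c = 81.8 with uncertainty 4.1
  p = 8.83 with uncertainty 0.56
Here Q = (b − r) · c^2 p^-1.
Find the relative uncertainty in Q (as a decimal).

0.155

Let u = b − r = 920. δu = √(δb² + δr²) = √(8460 + 0.423) = 92.0, so δu/u = 0.1000.
Q is then a monomial in u, c, p:
δQ/Q = √((δu/u)² + (2·δc/c)² + (-1·δp/p)²) = √(0.00999 + 0.0100 + 0.00402) = 0.155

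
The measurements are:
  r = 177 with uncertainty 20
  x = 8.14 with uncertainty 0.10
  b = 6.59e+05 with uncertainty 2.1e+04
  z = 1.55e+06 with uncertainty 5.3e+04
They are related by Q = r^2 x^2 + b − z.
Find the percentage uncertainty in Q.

Let p = r^2·x^2 = 2.08e+06. δp/p = √((2·δr/r)² + (2·δx/x)²) = √(0.0511 + 0.000604) = 0.227, so δp = 4.72e+05.
Q = p + b − z: δQ = √(δp² + δb² + δz²) = √(2.23e+11 + 4.41e+08 + 2.81e+09) = 4.75e+05
Q = 1.18e+06, so δQ/Q = 4.75e+05/1.18e+06 = 0.401.

40.1%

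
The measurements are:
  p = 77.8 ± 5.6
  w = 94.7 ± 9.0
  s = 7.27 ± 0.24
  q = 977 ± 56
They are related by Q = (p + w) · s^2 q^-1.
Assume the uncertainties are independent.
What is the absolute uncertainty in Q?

Let u = p + w = 172. δu = √(δp² + δw²) = √(31.4 + 81.0) = 10.6, so δu/u = 0.0614.
Q is then a monomial in u, s, q:
δQ/Q = √((δu/u)² + (2·δs/s)² + (-1·δq/q)²) = √(0.00378 + 0.00436 + 0.00329) = 0.107
Q = 9.33, so δQ = 0.107 × 9.33 = 0.997.

0.997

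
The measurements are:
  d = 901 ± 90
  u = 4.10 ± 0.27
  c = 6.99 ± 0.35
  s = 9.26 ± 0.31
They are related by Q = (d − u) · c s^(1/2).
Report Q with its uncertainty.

Let w = d − u = 897. δw = √(δd² + δu²) = √(8100 + 0.0729) = 90.0, so δw/w = 0.100.
Q is then a monomial in w, c, s:
δQ/Q = √((δw/w)² + (1·δc/c)² + (½·δs/s)²) = √(0.0101 + 0.00251 + 0.000280) = 0.113
Q = 19100, so δQ = 0.113 × 19100 = 2160.

19100 ± 2160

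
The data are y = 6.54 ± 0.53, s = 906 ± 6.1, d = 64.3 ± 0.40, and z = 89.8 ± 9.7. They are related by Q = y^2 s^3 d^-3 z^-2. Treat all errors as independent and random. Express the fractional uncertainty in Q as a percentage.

Since Q is a product/quotient, work with relative uncertainties:
  (2·δy/y)² = (2×0.0810)² = 0.0263;  (3·δs/s)² = (3×0.00673)² = 0.000408;  (-3·δd/d)² = (-3×0.00622)² = 0.000348;  (-2·δz/z)² = (-2×0.108)² = 0.0467
δQ/Q = √(0.0737) = 0.271

27.1%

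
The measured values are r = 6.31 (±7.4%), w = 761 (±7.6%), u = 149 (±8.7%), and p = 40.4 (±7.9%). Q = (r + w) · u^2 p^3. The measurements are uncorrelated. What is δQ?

3.41e+11

Let h = r + w = 767. δh = √(δr² + δw²) = √(0.218 + 3350) = 57.8, so δh/h = 0.0754.
Q is then a monomial in h, u, p:
δQ/Q = √((δh/h)² + (2·δu/u)² + (3·δp/p)²) = √(0.00568 + 0.0303 + 0.0562) = 0.304
Q = 1.12e+12, so δQ = 0.304 × 1.12e+12 = 3.41e+11.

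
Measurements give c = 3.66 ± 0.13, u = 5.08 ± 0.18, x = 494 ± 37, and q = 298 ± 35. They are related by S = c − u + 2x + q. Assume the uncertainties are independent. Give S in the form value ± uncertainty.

1280 ± 81.9

Absolute uncertainties add in quadrature for a linear combination:
  (δc)² = 0.0169;  (δu)² = 0.0324;  (2·δx)² = 5480;  (δq)² = 1220
δS = √(6700) = 81.9
S = 1280.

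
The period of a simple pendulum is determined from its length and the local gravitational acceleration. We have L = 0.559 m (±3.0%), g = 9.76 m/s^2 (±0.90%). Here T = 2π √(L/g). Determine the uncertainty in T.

0.0235 s

Each factor contributes (exponent × relative error)² to (δT/T)²:
  (½·δL/L)² = (0.5×0.0300)² = 0.000225;  (−½·δg/g)² = (-0.5×0.00900)² = 2.03e-05
δT/T = √(0.000245) = 0.0157
T = 1.50 s, so δT = 0.0157 × 1.50 = 0.0235 s.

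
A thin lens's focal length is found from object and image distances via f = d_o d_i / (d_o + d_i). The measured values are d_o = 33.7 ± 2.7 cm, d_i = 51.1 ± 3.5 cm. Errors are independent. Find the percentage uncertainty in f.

∂f/∂d_o = (d_i/(d_o+d_i))² = 0.363;  ∂f/∂d_i = (d_o/(d_o+d_i))² = 0.158
δf = √((∂f/∂d_o · δd_o)² + (∂f/∂d_i · δd_i)²) = √(0.961 + 0.306) = 1.13 cm
f = 20.3 cm, so δf/f = 1.13/20.3 = 0.0554.

5.54%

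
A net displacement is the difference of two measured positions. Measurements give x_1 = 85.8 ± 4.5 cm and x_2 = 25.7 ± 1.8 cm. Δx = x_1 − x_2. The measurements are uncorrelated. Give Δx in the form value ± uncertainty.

Sums and differences: (δΔx)² = Σ (cᵢ δxᵢ)².
  (δx_1)² = 20.2;  (δx_2)² = 3.24
δΔx = √(23.5) = 4.85 cm
Δx = 60.1 cm.

60.1 ± 4.85 cm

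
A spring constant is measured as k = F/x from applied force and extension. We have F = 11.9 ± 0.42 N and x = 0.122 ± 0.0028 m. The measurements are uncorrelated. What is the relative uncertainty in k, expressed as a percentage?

4.21%

k is a product of powers, so relative uncertainties combine in quadrature:
  (1·δF/F)² = (1×0.0353)² = 0.00125;  (-1·δx/x)² = (-1×0.0230)² = 0.000527
δk/k = √(0.00177) = 0.0421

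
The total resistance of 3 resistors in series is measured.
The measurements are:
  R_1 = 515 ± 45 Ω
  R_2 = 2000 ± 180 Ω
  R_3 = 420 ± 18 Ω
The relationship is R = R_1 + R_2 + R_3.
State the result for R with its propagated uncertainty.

Sums and differences: (δR)² = Σ (cᵢ δxᵢ)².
  (δR_1)² = 2020;  (δR_2)² = 32400;  (δR_3)² = 324
δR = √(34700) = 186 Ω
R = 2940 Ω.

2940 ± 186 Ω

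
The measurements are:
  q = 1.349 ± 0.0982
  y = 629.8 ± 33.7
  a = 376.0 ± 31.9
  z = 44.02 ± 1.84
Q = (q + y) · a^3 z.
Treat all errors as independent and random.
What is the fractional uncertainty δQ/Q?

Let u = q + y = 631.1. δu = √(δq² + δy²) = √(0.00964 + 1140) = 33.7, so δu/u = 0.0534.
Q is then a monomial in u, a, z:
δQ/Q = √((δu/u)² + (3·δa/a)² + (1·δz/z)²) = √(0.00285 + 0.0648 + 0.00175) = 0.263

0.263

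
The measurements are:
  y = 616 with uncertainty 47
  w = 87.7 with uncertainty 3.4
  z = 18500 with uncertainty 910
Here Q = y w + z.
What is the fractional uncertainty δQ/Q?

0.0650

Let p = y·w = 54000. δp/p = √((1·δy/y)² + (1·δw/w)²) = √(0.00582 + 0.00150) = 0.0856, so δp = 4620.
Q = p + z: δQ = √(δp² + δz²) = √(2.14e+07 + 8.28e+05) = 4710
Q = 72500, so δQ/Q = 4710/72500 = 0.0650.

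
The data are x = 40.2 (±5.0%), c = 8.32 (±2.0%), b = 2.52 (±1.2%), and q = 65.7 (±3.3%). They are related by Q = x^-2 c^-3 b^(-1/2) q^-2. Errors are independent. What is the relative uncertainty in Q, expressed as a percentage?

Since Q is a product/quotient, work with relative uncertainties:
  (-2·δx/x)² = (-2×0.0500)² = 0.0100;  (-3·δc/c)² = (-3×0.0200)² = 0.00360;  (−½·δb/b)² = (-0.5×0.0120)² = 3.6e-05;  (-2·δq/q)² = (-2×0.0330)² = 0.00436
δQ/Q = √(0.0180) = 0.134

13.4%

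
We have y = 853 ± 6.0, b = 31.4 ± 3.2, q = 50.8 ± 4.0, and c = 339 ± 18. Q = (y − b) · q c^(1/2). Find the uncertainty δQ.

64200

Let u = y − b = 822. δu = √(δy² + δb²) = √(36.0 + 10.2) = 6.80, so δu/u = 0.00828.
Q is then a monomial in u, q, c:
δQ/Q = √((δu/u)² + (1·δq/q)² + (½·δc/c)²) = √(6.85e-05 + 0.00620 + 0.000705) = 0.0835
Q = 7.68e+05, so δQ = 0.0835 × 7.68e+05 = 64200.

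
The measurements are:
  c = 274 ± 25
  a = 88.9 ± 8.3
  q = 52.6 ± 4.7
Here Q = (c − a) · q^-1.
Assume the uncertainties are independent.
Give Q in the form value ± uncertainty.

Let u = c − a = 185. δu = √(δc² + δa²) = √(625 + 68.9) = 26.3, so δu/u = 0.142.
Q is then a monomial in u, q:
δQ/Q = √((δu/u)² + (-1·δq/q)²) = √(0.0203 + 0.00798) = 0.168
Q = 3.52, so δQ = 0.168 × 3.52 = 0.591.

3.52 ± 0.591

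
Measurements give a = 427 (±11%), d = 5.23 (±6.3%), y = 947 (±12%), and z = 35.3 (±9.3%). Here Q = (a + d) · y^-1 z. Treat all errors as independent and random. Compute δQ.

Let u = a + d = 432. δu = √(δa² + δd²) = √(2210 + 0.109) = 47.0, so δu/u = 0.109.
Q is then a monomial in u, y, z:
δQ/Q = √((δu/u)² + (-1·δy/y)² + (1·δz/z)²) = √(0.0118 + 0.0144 + 0.00865) = 0.187
Q = 16.1, so δQ = 0.187 × 16.1 = 3.01.

3.01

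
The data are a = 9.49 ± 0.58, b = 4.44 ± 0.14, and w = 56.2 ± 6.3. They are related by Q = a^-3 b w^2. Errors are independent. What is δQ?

4.78

Since Q is a product/quotient, work with relative uncertainties:
  (-3·δa/a)² = (-3×0.0611)² = 0.0336;  (1·δb/b)² = (1×0.0315)² = 0.000994;  (2·δw/w)² = (2×0.112)² = 0.0503
δQ/Q = √(0.0849) = 0.291
Q = 16.4, so δQ = 0.291 × 16.4 = 4.78.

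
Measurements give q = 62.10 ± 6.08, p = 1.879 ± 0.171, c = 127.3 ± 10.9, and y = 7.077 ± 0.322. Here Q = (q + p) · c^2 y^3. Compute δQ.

Let u = q + p = 63.98. δu = √(δq² + δp²) = √(37.0 + 0.0292) = 6.08, so δu/u = 0.0951.
Q is then a monomial in u, c, y:
δQ/Q = √((δu/u)² + (2·δc/c)² + (3·δy/y)²) = √(0.00904 + 0.0293 + 0.0186) = 0.239
Q = 3.675e+08, so δQ = 0.239 × 3.675e+08 = 8.77e+07.

8.77e+07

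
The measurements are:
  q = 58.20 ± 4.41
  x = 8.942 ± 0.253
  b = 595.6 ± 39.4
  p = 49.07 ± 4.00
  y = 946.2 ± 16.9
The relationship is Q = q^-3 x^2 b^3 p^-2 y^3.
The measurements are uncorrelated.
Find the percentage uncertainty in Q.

35.2%

Since Q is a product/quotient, work with relative uncertainties:
  (-3·δq/q)² = (-3×0.0758)² = 0.0517;  (2·δx/x)² = (2×0.0283)² = 0.00320;  (3·δb/b)² = (3×0.0662)² = 0.0394;  (-2·δp/p)² = (-2×0.0815)² = 0.0266;  (3·δy/y)² = (3×0.0179)² = 0.00287
δQ/Q = √(0.124) = 0.352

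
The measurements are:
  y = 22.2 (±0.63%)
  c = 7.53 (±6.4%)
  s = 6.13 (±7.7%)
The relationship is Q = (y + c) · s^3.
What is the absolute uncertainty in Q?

1590

Let u = y + c = 29.7. δu = √(δy² + δc²) = √(0.0196 + 0.232) = 0.502, so δu/u = 0.0169.
Q is then a monomial in u, s:
δQ/Q = √((δu/u)² + (3·δs/s)²) = √(0.000285 + 0.0534) = 0.232
Q = 6850, so δQ = 0.232 × 6850 = 1590.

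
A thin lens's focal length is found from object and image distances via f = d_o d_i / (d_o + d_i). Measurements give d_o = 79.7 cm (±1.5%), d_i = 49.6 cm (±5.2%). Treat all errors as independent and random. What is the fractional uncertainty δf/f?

∂f/∂d_o = (d_i/(d_o+d_i))² = 0.147;  ∂f/∂d_i = (d_o/(d_o+d_i))² = 0.380
δf = √((∂f/∂d_o · δd_o)² + (∂f/∂d_i · δd_i)²) = √(0.0309 + 0.960) = 0.996 cm
f = 30.6 cm, so δf/f = 0.996/30.6 = 0.0326.

0.0326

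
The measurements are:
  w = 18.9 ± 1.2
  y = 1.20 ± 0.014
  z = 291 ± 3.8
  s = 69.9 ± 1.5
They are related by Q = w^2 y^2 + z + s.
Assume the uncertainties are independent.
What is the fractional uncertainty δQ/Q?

Let p = w^2·y^2 = 514. δp/p = √((2·δw/w)² + (2·δy/y)²) = √(0.0161 + 0.000544) = 0.129, so δp = 66.4.
Q = p + z + s: δQ = √(δp² + δz² + δs²) = √(4410 + 14.4 + 2.25) = 66.5
Q = 875, so δQ/Q = 66.5/875 = 0.0760.

0.0760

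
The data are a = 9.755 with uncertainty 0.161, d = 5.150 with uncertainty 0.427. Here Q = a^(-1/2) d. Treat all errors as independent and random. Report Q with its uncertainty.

Q is a product of powers, so relative uncertainties combine in quadrature:
  (−½·δa/a)² = (-0.5×0.0165)² = 6.81e-05;  (1·δd/d)² = (1×0.0829)² = 0.00687
δQ/Q = √(0.00694) = 0.0833
Q = 1.649, so δQ = 0.0833 × 1.649 = 0.137.

1.649 ± 0.137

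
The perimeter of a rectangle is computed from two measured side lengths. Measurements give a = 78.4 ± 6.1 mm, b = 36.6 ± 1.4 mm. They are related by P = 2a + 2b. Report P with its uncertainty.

Each term contributes (cᵢ δxᵢ)² to (δP)²:
  (2·δa)² = 149;  (2·δb)² = 7.84
δP = √(157) = 12.5 mm
P = 230 mm.

230 ± 12.5 mm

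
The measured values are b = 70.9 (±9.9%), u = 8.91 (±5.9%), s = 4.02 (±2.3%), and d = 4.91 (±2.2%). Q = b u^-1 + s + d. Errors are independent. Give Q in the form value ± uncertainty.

Let p = b·u^-1 = 7.96. δp/p = √((1·δb/b)² + (-1·δu/u)²) = √(0.00980 + 0.00348) = 0.115, so δp = 0.917.
Q = p + s + d: δQ = √(δp² + δs² + δd²) = √(0.841 + 0.00855 + 0.0117) = 0.928
Q = 16.9.

16.9 ± 0.928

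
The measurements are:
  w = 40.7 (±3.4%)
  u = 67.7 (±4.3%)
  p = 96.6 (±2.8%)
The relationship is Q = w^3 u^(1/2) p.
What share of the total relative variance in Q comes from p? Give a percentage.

6.73%

(δQ/Q)² = (3·δw/w)² + (½·δu/u)² + (1·δp/p)²
  w term: (3×0.0340)² = 0.0104
  u term: (0.5×0.0430)² = 0.000462
  p term: (1×0.0280)² = 0.000784
Total = 0.0117. Share from p = 0.000784/0.0117 = 0.0673.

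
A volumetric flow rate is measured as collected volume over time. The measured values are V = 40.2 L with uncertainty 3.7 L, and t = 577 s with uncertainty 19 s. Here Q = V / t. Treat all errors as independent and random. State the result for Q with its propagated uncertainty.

0.0697 ± 0.00681 L/s

Q is a product of powers, so relative uncertainties combine in quadrature:
  (1·δV/V)² = (1×0.0920)² = 0.00847;  (-1·δt/t)² = (-1×0.0329)² = 0.00108
δQ/Q = √(0.00956) = 0.0978
Q = 0.0697 L/s, so δQ = 0.0978 × 0.0697 = 0.00681 L/s.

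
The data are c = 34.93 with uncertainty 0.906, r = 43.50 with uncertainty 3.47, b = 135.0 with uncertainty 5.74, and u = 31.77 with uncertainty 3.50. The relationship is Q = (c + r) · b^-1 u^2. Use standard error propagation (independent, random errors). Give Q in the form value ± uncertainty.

586.4 ± 134

Let w = c + r = 78.43. δw = √(δc² + δr²) = √(0.821 + 12.0) = 3.59, so δw/w = 0.0457.
Q is then a monomial in w, b, u:
δQ/Q = √((δw/w)² + (-1·δb/b)² + (2·δu/u)²) = √(0.00209 + 0.00181 + 0.0485) = 0.229
Q = 586.4, so δQ = 0.229 × 586.4 = 134.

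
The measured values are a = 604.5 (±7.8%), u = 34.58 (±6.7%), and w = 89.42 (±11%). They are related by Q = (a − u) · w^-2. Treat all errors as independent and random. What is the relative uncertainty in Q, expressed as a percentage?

23.5%

Let h = a − u = 569.9. δh = √(δa² + δu²) = √(2220 + 5.37) = 47.2, so δh/h = 0.0828.
Q is then a monomial in h, w:
δQ/Q = √((δh/h)² + (-2·δw/w)²) = √(0.00686 + 0.0484) = 0.235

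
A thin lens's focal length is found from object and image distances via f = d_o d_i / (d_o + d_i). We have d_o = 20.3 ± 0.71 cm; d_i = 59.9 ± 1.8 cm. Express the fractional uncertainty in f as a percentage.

∂f/∂d_o = (d_i/(d_o+d_i))² = 0.558;  ∂f/∂d_i = (d_o/(d_o+d_i))² = 0.0641
δf = √((∂f/∂d_o · δd_o)² + (∂f/∂d_i · δd_i)²) = √(0.157 + 0.0133) = 0.413 cm
f = 15.2 cm, so δf/f = 0.413/15.2 = 0.0272.

2.72%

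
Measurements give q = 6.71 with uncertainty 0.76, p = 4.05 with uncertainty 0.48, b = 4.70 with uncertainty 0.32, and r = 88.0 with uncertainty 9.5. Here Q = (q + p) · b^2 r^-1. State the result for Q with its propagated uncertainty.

2.70 ± 0.521

Let u = q + p = 10.8. δu = √(δq² + δp²) = √(0.578 + 0.230) = 0.899, so δu/u = 0.0835.
Q is then a monomial in u, b, r:
δQ/Q = √((δu/u)² + (2·δb/b)² + (-1·δr/r)²) = √(0.00698 + 0.0185 + 0.0117) = 0.193
Q = 2.70, so δQ = 0.193 × 2.70 = 0.521.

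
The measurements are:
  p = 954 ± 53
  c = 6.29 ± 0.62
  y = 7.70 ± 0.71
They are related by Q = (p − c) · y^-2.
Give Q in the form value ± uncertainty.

Let u = p − c = 948. δu = √(δp² + δc²) = √(2810 + 0.384) = 53.0, so δu/u = 0.0559.
Q is then a monomial in u, y:
δQ/Q = √((δu/u)² + (-2·δy/y)²) = √(0.00313 + 0.0340) = 0.193
Q = 16.0, so δQ = 0.193 × 16.0 = 3.08.

16.0 ± 3.08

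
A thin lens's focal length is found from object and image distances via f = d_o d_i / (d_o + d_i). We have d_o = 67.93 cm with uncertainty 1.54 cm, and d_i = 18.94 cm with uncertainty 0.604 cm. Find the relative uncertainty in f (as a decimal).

∂f/∂d_o = (d_i/(d_o+d_i))² = 0.0475;  ∂f/∂d_i = (d_o/(d_o+d_i))² = 0.611
δf = √((∂f/∂d_o · δd_o)² + (∂f/∂d_i · δd_i)²) = √(0.00536 + 0.136) = 0.377 cm
f = 14.81 cm, so δf/f = 0.377/14.81 = 0.0254.

0.0254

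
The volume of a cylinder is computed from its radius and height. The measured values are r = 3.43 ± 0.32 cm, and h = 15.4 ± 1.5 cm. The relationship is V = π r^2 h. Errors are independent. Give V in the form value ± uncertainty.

569 ± 120 cm^3

Relative error in a monomial: (δV/V)² = Σ (nᵢ · δxᵢ/xᵢ)².
  (2·δr/r)² = (2×0.0933)² = 0.0348;  (1·δh/h)² = (1×0.0974)² = 0.00949
δV/V = √(0.0443) = 0.210
V = 569 cm^3, so δV = 0.210 × 569 = 120 cm^3.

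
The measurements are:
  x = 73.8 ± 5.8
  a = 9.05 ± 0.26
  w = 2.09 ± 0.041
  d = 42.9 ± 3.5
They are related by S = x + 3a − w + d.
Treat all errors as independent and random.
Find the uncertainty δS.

Sums and differences: (δS)² = Σ (cᵢ δxᵢ)².
  (δx)² = 33.6;  (3·δa)² = 0.608;  (δw)² = 0.00168;  (δd)² = 12.2
δS = √(46.5) = 6.82

6.82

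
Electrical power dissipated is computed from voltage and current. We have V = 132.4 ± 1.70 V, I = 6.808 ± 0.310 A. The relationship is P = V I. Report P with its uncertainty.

Each factor contributes (exponent × relative error)² to (δP/P)²:
  (1·δV/V)² = (1×0.0128)² = 0.000165;  (1·δI/I)² = (1×0.0455)² = 0.00207
δP/P = √(0.00224) = 0.0473
P = 901.4 W, so δP = 0.0473 × 901.4 = 42.6 W.

901.4 ± 42.6 W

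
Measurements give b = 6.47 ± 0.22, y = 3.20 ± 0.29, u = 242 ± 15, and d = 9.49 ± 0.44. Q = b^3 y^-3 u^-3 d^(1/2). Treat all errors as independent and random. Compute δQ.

Products/powers → add relative errors in quadrature, weighted by exponent:
  (3·δb/b)² = (3×0.0340)² = 0.0104;  (-3·δy/y)² = (-3×0.0906)² = 0.0739;  (-3·δu/u)² = (-3×0.0620)² = 0.0346;  (½·δd/d)² = (0.5×0.0464)² = 0.000537
δQ/Q = √(0.119) = 0.346
Q = 1.8e-06, so δQ = 0.346 × 1.8e-06 = 6.21e-07.

6.21e-07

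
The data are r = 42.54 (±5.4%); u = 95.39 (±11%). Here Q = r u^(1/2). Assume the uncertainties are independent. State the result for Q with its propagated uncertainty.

For a monomial Q ∝ r, u^(1/2), fractional errors add in quadrature:
  (1·δr/r)² = (1×0.0540)² = 0.00292;  (½·δu/u)² = (0.5×0.110)² = 0.00302
δQ/Q = √(0.00594) = 0.0771
Q = 415.5, so δQ = 0.0771 × 415.5 = 32.0.

415.5 ± 32.0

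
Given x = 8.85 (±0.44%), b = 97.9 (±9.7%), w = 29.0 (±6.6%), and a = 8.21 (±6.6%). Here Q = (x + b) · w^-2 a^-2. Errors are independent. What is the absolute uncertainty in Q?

Let u = x + b = 107. δu = √(δx² + δb²) = √(0.00152 + 90.2) = 9.50, so δu/u = 0.0890.
Q is then a monomial in u, w, a:
δQ/Q = √((δu/u)² + (-2·δw/w)² + (-2·δa/a)²) = √(0.00791 + 0.0174 + 0.0174) = 0.207
Q = 0.00188, so δQ = 0.207 × 0.00188 = 0.000389.

0.000389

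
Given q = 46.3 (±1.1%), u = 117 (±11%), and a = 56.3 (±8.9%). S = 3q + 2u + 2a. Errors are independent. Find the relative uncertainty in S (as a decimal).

For a sum/difference, combine absolute errors in quadrature:
  (3·δq)² = 2.33;  (2·δu)² = 663;  (2·δa)² = 100
δS = √(765) = 27.7
S = 486, so δS/S = 27.7/486 = 0.0570.

0.0570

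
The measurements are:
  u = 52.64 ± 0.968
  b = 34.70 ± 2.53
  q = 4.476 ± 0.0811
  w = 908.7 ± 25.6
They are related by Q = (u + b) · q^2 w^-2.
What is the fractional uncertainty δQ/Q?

0.0738

Let h = u + b = 87.34. δh = √(δu² + δb²) = √(0.937 + 6.40) = 2.71, so δh/h = 0.0310.
Q is then a monomial in h, q, w:
δQ/Q = √((δh/h)² + (2·δq/q)² + (-2·δw/w)²) = √(0.000962 + 0.00131 + 0.00317) = 0.0738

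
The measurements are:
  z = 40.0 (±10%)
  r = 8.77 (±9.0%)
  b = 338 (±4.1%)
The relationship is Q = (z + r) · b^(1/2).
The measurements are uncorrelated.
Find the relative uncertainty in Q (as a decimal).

0.0861

Let u = z + r = 48.8. δu = √(δz² + δr²) = √(16.0 + 0.623) = 4.08, so δu/u = 0.0836.
Q is then a monomial in u, b:
δQ/Q = √((δu/u)² + (½·δb/b)²) = √(0.00699 + 0.000420) = 0.0861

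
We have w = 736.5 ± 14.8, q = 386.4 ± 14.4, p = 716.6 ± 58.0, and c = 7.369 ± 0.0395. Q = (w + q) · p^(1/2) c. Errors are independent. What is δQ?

9920

Let u = w + q = 1123. δu = √(δw² + δq²) = √(219 + 207) = 20.6, so δu/u = 0.0184.
Q is then a monomial in u, p, c:
δQ/Q = √((δu/u)² + (½·δp/p)² + (1·δc/c)²) = √(0.000338 + 0.00164 + 2.87e-05) = 0.0448
Q = 221500, so δQ = 0.0448 × 221500 = 9920.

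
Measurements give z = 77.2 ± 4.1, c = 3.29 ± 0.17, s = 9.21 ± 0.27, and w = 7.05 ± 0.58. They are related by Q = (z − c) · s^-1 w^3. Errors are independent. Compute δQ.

716

Let u = z − c = 73.9. δu = √(δz² + δc²) = √(16.8 + 0.0289) = 4.10, so δu/u = 0.0555.
Q is then a monomial in u, s, w:
δQ/Q = √((δu/u)² + (-1·δs/s)² + (3·δw/w)²) = √(0.00308 + 0.000859 + 0.0609) = 0.255
Q = 2810, so δQ = 0.255 × 2810 = 716.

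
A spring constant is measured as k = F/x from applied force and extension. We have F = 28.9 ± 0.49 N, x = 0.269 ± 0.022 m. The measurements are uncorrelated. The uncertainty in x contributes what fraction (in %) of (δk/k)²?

95.9%

(δk/k)² = (1·δF/F)² + (-1·δx/x)²
  F term: (1×0.0170)² = 0.000287
  x term: (-1×0.0818)² = 0.00669
Total = 0.00698. Share from x = 0.00669/0.00698 = 0.959.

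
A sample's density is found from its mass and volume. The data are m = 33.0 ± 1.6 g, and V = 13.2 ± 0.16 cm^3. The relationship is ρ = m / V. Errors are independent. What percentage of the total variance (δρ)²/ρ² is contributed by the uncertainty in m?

94.1%

(δρ/ρ)² = (1·δm/m)² + (-1·δV/V)²
  m term: (1×0.0485)² = 0.00235
  V term: (-1×0.0121)² = 0.000147
Total = 0.00250. Share from m = 0.00235/0.00250 = 0.941.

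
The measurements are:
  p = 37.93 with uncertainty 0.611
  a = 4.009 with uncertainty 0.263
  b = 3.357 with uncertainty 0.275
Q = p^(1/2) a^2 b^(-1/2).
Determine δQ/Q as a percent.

13.8%

Q is a product of powers, so relative uncertainties combine in quadrature:
  (½·δp/p)² = (0.5×0.0161)² = 6.49e-05;  (2·δa/a)² = (2×0.0656)² = 0.0172;  (−½·δb/b)² = (-0.5×0.0819)² = 0.00168
δQ/Q = √(0.0190) = 0.138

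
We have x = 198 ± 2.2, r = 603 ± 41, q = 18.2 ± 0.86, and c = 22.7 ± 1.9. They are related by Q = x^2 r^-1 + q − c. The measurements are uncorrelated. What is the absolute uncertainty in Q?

Let p = x^2·r^-1 = 65.0. δp/p = √((2·δx/x)² + (-1·δr/r)²) = √(0.000494 + 0.00462) = 0.0715, so δp = 4.65.
Q = p + q − c: δQ = √(δp² + δq² + δc²) = √(21.6 + 0.740 + 3.61) = 5.10

5.10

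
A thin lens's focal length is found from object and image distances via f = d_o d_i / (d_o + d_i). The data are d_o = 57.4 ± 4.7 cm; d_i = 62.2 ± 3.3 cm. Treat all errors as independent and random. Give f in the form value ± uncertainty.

∂f/∂d_o = (d_i/(d_o+d_i))² = 0.270;  ∂f/∂d_i = (d_o/(d_o+d_i))² = 0.230
δf = √((∂f/∂d_o · δd_o)² + (∂f/∂d_i · δd_i)²) = √(1.62 + 0.578) = 1.48 cm
f = 29.9 cm.

29.9 ± 1.48 cm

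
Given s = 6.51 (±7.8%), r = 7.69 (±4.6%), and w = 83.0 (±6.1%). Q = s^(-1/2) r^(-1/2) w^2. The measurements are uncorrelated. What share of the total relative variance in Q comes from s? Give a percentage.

(δQ/Q)² = (−½·δs/s)² + (−½·δr/r)² + (2·δw/w)²
  s term: (-0.5×0.0780)² = 0.00152
  r term: (-0.5×0.0460)² = 0.000529
  w term: (2×0.0610)² = 0.0149
Total = 0.0169. Share from s = 0.00152/0.0169 = 0.0898.

8.98%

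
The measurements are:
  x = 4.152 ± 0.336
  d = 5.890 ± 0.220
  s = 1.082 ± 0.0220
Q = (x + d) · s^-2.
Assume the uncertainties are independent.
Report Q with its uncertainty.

Let u = x + d = 10.04. δu = √(δx² + δd²) = √(0.113 + 0.0484) = 0.402, so δu/u = 0.0400.
Q is then a monomial in u, s:
δQ/Q = √((δu/u)² + (-2·δs/s)²) = √(0.00160 + 0.00165) = 0.0570
Q = 8.578, so δQ = 0.0570 × 8.578 = 0.489.

8.578 ± 0.489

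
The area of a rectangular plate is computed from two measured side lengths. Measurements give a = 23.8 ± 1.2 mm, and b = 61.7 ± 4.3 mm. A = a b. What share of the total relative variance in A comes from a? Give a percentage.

34.4%

(δA/A)² = (1·δa/a)² + (1·δb/b)²
  a term: (1×0.0504)² = 0.00254
  b term: (1×0.0697)² = 0.00486
Total = 0.00740. Share from a = 0.00254/0.00740 = 0.344.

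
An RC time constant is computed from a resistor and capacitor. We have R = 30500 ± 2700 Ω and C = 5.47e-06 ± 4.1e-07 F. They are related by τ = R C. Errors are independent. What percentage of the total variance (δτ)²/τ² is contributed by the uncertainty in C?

41.8%

(δτ/τ)² = (1·δR/R)² + (1·δC/C)²
  R term: (1×0.0885)² = 0.00784
  C term: (1×0.0750)² = 0.00562
Total = 0.0135. Share from C = 0.00562/0.0135 = 0.418.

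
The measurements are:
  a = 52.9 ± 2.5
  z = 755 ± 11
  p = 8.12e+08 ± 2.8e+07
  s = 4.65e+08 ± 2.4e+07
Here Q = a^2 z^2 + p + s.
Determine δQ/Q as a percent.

Let w = a^2·z^2 = 1.6e+09. δw/w = √((2·δa/a)² + (2·δz/z)²) = √(0.00893 + 0.000849) = 0.0989, so δw = 1.58e+08.
Q = w + p + s: δQ = √(δw² + δp² + δs²) = √(2.49e+16 + 7.84e+14 + 5.76e+14) = 1.62e+08
Q = 2.87e+09, so δQ/Q = 1.62e+08/2.87e+09 = 0.0564.

5.64%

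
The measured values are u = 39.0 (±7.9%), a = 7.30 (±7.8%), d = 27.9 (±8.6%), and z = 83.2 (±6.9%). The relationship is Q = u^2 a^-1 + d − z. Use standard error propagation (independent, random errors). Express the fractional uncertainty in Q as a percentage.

24.3%

Let p = u^2·a^-1 = 208. δp/p = √((2·δu/u)² + (-1·δa/a)²) = √(0.0250 + 0.00608) = 0.176, so δp = 36.7.
Q = p + d − z: δQ = √(δp² + δd² + δz²) = √(1350 + 5.76 + 33.0) = 37.2
Q = 153, so δQ/Q = 37.2/153 = 0.243.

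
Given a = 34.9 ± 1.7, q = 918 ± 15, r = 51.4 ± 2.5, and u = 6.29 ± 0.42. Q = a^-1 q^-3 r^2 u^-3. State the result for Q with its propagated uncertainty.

(3.93 ± 0.917) × 10^-10

For a monomial Q ∝ a^-1, q^-3, r^2, u^-3, fractional errors add in quadrature:
  (-1·δa/a)² = (-1×0.0487)² = 0.00237;  (-3·δq/q)² = (-3×0.0163)² = 0.00240;  (2·δr/r)² = (2×0.0486)² = 0.00946;  (-3·δu/u)² = (-3×0.0668)² = 0.0401
δQ/Q = √(0.0544) = 0.233
Q = 3.93e-10, so δQ = 0.233 × 3.93e-10 = 9.17e-11.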